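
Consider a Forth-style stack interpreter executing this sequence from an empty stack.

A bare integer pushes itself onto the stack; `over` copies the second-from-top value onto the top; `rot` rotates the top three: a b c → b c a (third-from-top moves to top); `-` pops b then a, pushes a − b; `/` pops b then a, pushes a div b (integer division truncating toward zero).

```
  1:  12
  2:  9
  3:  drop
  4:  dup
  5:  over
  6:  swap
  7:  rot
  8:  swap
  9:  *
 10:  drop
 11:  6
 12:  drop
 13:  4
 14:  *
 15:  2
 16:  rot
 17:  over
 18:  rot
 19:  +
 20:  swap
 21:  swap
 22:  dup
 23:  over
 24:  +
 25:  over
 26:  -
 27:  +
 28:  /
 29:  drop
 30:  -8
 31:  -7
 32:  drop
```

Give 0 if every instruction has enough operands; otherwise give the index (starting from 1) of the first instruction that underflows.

16

12   → 12
9    → 12 9
drop → 12
dup  → 12 12
over → 12 12 12
swap → 12 12 12
rot  → 12 12 12
swap → 12 12 12
*    → 12 144
drop → 12
6    → 12 6
drop → 12
4    → 12 4
*    → 48
2    → 48 2
rot  — needs 3 operands, stack has 2 → underflow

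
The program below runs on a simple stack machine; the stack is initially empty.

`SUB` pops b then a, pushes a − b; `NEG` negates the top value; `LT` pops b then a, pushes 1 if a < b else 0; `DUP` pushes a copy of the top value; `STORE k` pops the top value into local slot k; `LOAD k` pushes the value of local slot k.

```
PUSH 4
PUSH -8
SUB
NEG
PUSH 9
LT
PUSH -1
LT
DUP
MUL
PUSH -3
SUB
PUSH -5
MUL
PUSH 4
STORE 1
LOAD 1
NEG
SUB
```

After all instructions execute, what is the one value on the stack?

-11

PUSH 4  : 4
PUSH -8 : 4 -8
SUB     : 12
NEG     : -12
PUSH 9  : -12 9
LT      : 1
PUSH -1 : 1 -1
LT      : 0
DUP     : 0 0
MUL     : 0
PUSH -3 : 0 -3
SUB     : 3
PUSH -5 : 3 -5
MUL     : -15
PUSH 4  : -15 4
STORE 1 : -15
LOAD 1  : -15 4
NEG     : -15 -4
SUB     : -11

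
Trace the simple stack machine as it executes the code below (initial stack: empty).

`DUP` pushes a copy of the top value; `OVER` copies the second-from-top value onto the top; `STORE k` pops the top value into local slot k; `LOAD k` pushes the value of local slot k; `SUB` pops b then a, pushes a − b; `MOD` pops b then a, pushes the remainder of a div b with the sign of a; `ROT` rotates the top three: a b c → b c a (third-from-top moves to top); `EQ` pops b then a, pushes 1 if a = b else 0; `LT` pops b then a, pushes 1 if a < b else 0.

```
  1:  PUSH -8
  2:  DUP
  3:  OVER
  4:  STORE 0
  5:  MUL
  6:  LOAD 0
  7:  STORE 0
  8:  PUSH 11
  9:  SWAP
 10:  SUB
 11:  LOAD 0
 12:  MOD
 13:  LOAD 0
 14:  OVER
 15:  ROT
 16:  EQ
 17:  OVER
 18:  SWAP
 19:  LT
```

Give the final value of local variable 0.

-8

PUSH -8 → -8
DUP     → -8 -8
OVER    → -8 -8 -8
STORE 0 → -8 -8
MUL     → 64
LOAD 0  → 64 -8
STORE 0 → 64
PUSH 11 → 64 11
SWAP    → 11 64
SUB     → -53
LOAD 0  → -53 -8
MOD     → -5
LOAD 0  → -5 -8
OVER    → -5 -8 -5
ROT     → -8 -5 -5
EQ      → -8 1
OVER    → -8 1 -8
SWAP    → -8 -8 1
LT      → -8 1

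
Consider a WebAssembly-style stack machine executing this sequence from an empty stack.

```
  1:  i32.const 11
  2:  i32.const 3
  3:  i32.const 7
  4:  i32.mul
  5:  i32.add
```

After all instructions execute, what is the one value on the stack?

32

i32.const 11 → [11]
i32.const 3  → [11, 3]
i32.const 7  → [11, 3, 7]
i32.mul      → [11, 21]
i32.add      → [32]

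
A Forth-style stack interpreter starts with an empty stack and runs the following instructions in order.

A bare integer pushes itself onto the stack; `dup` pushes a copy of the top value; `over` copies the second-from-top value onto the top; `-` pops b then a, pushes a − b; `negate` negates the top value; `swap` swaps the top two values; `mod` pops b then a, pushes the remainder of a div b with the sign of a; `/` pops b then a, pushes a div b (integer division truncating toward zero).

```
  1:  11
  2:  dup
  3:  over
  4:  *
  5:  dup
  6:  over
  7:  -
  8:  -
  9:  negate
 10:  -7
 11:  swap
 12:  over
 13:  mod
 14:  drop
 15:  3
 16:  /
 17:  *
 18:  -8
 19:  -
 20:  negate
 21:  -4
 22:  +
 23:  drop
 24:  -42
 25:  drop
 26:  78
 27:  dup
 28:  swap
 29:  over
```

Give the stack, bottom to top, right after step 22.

[10]

11     → [11]
dup    → [11, 11]
over   → [11, 11, 11]
*      → [11, 121]
dup    → [11, 121, 121]
over   → [11, 121, 121, 121]
-      → [11, 121, 0]
-      → [11, 121]
negate → [11, -121]
-7     → [11, -121, -7]
swap   → [11, -7, -121]
over   → [11, -7, -121, -7]
mod    → [11, -7, -2]
drop   → [11, -7]
3      → [11, -7, 3]
/      → [11, -2]
*      → [-22]
-8     → [-22, -8]
-      → [-14]
negate → [14]
-4     → [14, -4]
+      → [10]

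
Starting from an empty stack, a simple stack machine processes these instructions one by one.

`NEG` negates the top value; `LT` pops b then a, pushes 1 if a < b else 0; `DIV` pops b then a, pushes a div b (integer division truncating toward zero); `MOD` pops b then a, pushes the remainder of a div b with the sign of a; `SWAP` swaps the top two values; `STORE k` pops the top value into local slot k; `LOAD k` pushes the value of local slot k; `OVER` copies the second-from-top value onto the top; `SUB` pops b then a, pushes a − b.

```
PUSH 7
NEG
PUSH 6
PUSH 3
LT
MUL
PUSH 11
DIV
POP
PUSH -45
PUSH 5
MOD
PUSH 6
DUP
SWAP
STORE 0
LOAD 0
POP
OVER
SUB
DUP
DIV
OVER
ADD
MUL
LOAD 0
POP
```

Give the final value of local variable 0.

PUSH 7    7
NEG       -7
PUSH 6    -7 6
PUSH 3    -7 6 3
LT        -7 0
MUL       0
PUSH 11   0 11
DIV       0
POP       (empty)
PUSH -45  -45
PUSH 5    -45 5
MOD       0
PUSH 6    0 6
DUP       0 6 6
SWAP      0 6 6
STORE 0   0 6
LOAD 0    0 6 6
POP       0 6
OVER      0 6 0
SUB       0 6
DUP       0 6 6
DIV       0 1
OVER      0 1 0
ADD       0 1
MUL       0
LOAD 0    0 6
POP       0

6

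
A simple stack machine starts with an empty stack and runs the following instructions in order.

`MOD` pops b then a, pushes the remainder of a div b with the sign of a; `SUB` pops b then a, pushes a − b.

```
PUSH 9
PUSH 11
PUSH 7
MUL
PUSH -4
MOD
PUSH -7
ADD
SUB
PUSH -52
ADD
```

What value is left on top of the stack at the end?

-37

PUSH 9   → 9
PUSH 11  → 9 11
PUSH 7   → 9 11 7
MUL      → 9 77
PUSH -4  → 9 77 -4
MOD      → 9 1
PUSH -7  → 9 1 -7
ADD      → 9 -6
SUB      → 15
PUSH -52 → 15 -52
ADD      → -37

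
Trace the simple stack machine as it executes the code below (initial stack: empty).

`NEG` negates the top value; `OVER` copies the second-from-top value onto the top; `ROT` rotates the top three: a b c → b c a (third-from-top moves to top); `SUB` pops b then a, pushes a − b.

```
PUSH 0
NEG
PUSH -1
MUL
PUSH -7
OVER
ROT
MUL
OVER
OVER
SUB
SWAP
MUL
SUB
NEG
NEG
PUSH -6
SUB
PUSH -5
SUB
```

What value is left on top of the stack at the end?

PUSH 0  : [0]
NEG     : [0]
PUSH -1 : [0, -1]
MUL     : [0]
PUSH -7 : [0, -7]
OVER    : [0, -7, 0]
ROT     : [-7, 0, 0]
MUL     : [-7, 0]
OVER    : [-7, 0, -7]
OVER    : [-7, 0, -7, 0]
SUB     : [-7, 0, -7]
SWAP    : [-7, -7, 0]
MUL     : [-7, 0]
SUB     : [-7]
NEG     : [7]
NEG     : [-7]
PUSH -6 : [-7, -6]
SUB     : [-1]
PUSH -5 : [-1, -5]
SUB     : [4]

4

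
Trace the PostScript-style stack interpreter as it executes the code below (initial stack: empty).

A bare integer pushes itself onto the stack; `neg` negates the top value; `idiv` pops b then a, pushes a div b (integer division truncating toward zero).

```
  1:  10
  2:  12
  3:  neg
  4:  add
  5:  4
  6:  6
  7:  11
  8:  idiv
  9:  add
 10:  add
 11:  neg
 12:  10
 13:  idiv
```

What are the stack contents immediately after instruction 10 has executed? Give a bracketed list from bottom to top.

10    [10]
12    [10, 12]
neg   [10, -12]
add   [-2]
4     [-2, 4]
6     [-2, 4, 6]
11    [-2, 4, 6, 11]
idiv  [-2, 4, 0]
add   [-2, 4]
add   [2]

[2]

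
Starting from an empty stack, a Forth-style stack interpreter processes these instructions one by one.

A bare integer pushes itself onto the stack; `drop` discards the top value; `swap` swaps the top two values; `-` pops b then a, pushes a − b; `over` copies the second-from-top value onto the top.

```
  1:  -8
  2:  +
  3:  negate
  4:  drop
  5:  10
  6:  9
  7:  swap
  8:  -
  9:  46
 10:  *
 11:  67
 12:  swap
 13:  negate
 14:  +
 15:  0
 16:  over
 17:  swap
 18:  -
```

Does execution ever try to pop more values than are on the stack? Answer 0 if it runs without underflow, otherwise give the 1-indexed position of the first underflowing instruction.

2

-8 -> -8
+  — needs 2 operands, stack has 1 → underflow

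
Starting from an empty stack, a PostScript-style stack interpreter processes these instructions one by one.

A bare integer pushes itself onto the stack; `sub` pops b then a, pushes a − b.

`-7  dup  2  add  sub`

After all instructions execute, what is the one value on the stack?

-2

-7   [-7]
dup  [-7, -7]
2    [-7, -7, 2]
add  [-7, -5]
sub  [-2]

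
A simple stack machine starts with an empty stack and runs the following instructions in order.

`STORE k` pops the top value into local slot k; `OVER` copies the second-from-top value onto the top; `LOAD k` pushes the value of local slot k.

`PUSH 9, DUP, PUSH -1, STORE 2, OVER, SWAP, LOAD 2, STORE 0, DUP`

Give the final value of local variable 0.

-1

PUSH 9  : [9]
DUP     : [9, 9]
PUSH -1 : [9, 9, -1]
STORE 2 : [9, 9]
OVER    : [9, 9, 9]
SWAP    : [9, 9, 9]
LOAD 2  : [9, 9, 9, -1]
STORE 0 : [9, 9, 9]
DUP     : [9, 9, 9, 9]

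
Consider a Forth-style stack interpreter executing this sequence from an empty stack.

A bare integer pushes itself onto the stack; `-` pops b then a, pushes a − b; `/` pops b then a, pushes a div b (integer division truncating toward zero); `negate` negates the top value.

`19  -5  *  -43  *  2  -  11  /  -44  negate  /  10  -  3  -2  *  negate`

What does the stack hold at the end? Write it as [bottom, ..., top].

[-2, 6]

19     → [19]
-5     → [19, -5]
*      → [-95]
-43    → [-95, -43]
*      → [4085]
2      → [4085, 2]
-      → [4083]
11     → [4083, 11]
/      → [371]
-44    → [371, -44]
negate → [371, 44]
/      → [8]
10     → [8, 10]
-      → [-2]
3      → [-2, 3]
-2     → [-2, 3, -2]
*      → [-2, -6]
negate → [-2, 6]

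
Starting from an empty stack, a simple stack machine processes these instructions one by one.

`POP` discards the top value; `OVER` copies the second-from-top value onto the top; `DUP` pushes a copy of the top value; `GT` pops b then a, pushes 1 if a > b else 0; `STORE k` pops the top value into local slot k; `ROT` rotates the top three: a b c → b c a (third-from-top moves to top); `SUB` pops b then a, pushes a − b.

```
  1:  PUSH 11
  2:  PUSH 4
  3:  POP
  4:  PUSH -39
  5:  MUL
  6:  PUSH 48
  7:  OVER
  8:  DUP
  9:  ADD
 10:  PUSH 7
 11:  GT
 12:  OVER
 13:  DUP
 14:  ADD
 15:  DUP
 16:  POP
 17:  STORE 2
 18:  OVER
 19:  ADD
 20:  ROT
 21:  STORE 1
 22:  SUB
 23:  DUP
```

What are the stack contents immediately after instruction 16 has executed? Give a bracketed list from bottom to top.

PUSH 11  -> 11
PUSH 4   -> 11 4
POP      -> 11
PUSH -39 -> 11 -39
MUL      -> -429
PUSH 48  -> -429 48
OVER     -> -429 48 -429
DUP      -> -429 48 -429 -429
ADD      -> -429 48 -858
PUSH 7   -> -429 48 -858 7
GT       -> -429 48 0
OVER     -> -429 48 0 48
DUP      -> -429 48 0 48 48
ADD      -> -429 48 0 96
DUP      -> -429 48 0 96 96
POP      -> -429 48 0 96

[-429, 48, 0, 96]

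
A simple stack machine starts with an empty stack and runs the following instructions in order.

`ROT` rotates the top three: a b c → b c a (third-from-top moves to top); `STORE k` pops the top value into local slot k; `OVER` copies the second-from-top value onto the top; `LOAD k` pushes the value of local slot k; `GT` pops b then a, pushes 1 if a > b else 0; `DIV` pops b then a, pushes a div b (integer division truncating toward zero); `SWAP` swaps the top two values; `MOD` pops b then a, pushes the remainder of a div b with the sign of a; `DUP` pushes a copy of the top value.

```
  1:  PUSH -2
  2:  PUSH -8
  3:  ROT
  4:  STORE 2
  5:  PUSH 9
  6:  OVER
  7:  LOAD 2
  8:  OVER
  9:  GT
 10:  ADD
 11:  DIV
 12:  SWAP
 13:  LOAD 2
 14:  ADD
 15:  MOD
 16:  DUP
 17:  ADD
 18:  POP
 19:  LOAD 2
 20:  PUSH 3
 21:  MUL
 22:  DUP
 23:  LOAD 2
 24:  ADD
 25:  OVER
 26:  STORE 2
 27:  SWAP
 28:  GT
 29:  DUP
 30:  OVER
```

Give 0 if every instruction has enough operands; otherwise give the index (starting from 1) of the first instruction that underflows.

3

PUSH -2  -2
PUSH -8  -2 -8
ROT  — needs 3 operands, stack has 2 → underflow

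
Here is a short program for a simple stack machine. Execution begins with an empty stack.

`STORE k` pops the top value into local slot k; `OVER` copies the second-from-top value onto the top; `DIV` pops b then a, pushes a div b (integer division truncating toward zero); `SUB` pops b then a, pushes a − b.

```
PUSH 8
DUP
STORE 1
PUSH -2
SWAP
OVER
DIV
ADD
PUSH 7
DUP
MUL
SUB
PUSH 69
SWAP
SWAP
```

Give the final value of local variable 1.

8

PUSH 8  → 8
DUP     → 8 8
STORE 1 → 8
PUSH -2 → 8 -2
SWAP    → -2 8
OVER    → -2 8 -2
DIV     → -2 -4
ADD     → -6
PUSH 7  → -6 7
DUP     → -6 7 7
MUL     → -6 49
SUB     → -55
PUSH 69 → -55 69
SWAP    → 69 -55
SWAP    → -55 69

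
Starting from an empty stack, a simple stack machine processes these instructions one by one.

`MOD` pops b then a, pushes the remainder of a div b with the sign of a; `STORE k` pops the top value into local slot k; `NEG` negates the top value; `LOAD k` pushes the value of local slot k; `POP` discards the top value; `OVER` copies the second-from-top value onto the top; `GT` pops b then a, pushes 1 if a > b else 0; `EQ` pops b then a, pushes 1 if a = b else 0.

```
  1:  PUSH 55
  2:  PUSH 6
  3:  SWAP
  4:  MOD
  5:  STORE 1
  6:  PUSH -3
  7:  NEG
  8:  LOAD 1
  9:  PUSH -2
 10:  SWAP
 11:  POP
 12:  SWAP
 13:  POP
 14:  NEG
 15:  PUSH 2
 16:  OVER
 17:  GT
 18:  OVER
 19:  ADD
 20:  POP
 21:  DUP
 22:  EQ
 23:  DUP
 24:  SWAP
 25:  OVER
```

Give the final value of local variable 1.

6

PUSH 55 : [55]
PUSH 6  : [55, 6]
SWAP    : [6, 55]
MOD     : [6]
STORE 1 : []
PUSH -3 : [-3]
NEG     : [3]
LOAD 1  : [3, 6]
PUSH -2 : [3, 6, -2]
SWAP    : [3, -2, 6]
POP     : [3, -2]
SWAP    : [-2, 3]
POP     : [-2]
NEG     : [2]
PUSH 2  : [2, 2]
OVER    : [2, 2, 2]
GT      : [2, 0]
OVER    : [2, 0, 2]
ADD     : [2, 2]
POP     : [2]
DUP     : [2, 2]
EQ      : [1]
DUP     : [1, 1]
SWAP    : [1, 1]
OVER    : [1, 1, 1]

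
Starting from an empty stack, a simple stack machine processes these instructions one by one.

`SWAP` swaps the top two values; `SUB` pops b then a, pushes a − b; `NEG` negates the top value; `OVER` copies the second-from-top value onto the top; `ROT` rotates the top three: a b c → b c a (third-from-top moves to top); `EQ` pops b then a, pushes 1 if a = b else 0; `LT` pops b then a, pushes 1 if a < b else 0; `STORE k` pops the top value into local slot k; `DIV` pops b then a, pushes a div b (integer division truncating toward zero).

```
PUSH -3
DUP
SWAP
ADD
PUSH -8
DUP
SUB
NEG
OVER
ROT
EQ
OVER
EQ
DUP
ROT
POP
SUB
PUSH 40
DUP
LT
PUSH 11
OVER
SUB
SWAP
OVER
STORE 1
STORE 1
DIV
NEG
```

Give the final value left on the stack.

PUSH -3 -> [-3]
DUP     -> [-3, -3]
SWAP    -> [-3, -3]
ADD     -> [-6]
PUSH -8 -> [-6, -8]
DUP     -> [-6, -8, -8]
SUB     -> [-6, 0]
NEG     -> [-6, 0]
OVER    -> [-6, 0, -6]
ROT     -> [0, -6, -6]
EQ      -> [0, 1]
OVER    -> [0, 1, 0]
EQ      -> [0, 0]
DUP     -> [0, 0, 0]
ROT     -> [0, 0, 0]
POP     -> [0, 0]
SUB     -> [0]
PUSH 40 -> [0, 40]
DUP     -> [0, 40, 40]
LT      -> [0, 0]
PUSH 11 -> [0, 0, 11]
OVER    -> [0, 0, 11, 0]
SUB     -> [0, 0, 11]
SWAP    -> [0, 11, 0]
OVER    -> [0, 11, 0, 11]
STORE 1 -> [0, 11, 0]
STORE 1 -> [0, 11]
DIV     -> [0]
NEG     -> [0]

0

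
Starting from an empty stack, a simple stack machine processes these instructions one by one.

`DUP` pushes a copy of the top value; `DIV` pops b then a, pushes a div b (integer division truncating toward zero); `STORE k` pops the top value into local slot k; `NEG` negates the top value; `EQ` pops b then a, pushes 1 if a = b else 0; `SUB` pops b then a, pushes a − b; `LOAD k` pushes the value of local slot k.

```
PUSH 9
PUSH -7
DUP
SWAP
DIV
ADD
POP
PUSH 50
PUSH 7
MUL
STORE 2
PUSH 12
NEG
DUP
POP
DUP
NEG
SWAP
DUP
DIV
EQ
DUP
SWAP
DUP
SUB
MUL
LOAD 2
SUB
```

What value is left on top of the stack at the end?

PUSH 9  → [9]
PUSH -7 → [9, -7]
DUP     → [9, -7, -7]
SWAP    → [9, -7, -7]
DIV     → [9, 1]
ADD     → [10]
POP     → []
PUSH 50 → [50]
PUSH 7  → [50, 7]
MUL     → [350]
STORE 2 → []
PUSH 12 → [12]
NEG     → [-12]
DUP     → [-12, -12]
POP     → [-12]
DUP     → [-12, -12]
NEG     → [-12, 12]
SWAP    → [12, -12]
DUP     → [12, -12, -12]
DIV     → [12, 1]
EQ      → [0]
DUP     → [0, 0]
SWAP    → [0, 0]
DUP     → [0, 0, 0]
SUB     → [0, 0]
MUL     → [0]
LOAD 2  → [0, 350]
SUB     → [-350]

-350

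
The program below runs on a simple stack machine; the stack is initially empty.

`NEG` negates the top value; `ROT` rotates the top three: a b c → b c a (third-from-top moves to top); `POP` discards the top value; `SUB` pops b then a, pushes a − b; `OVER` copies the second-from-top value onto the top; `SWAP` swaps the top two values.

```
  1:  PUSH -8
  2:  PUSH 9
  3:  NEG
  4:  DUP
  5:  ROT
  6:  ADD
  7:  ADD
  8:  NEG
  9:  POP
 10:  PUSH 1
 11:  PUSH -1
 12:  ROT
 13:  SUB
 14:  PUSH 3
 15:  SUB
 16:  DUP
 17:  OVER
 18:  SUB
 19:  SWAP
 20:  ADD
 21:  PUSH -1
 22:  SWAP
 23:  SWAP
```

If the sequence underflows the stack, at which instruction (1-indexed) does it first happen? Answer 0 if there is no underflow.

12

PUSH -8 -> -8
PUSH 9  -> -8 9
NEG     -> -8 -9
DUP     -> -8 -9 -9
ROT     -> -9 -9 -8
ADD     -> -9 -17
ADD     -> -26
NEG     -> 26
POP     -> (empty)
PUSH 1  -> 1
PUSH -1 -> 1 -1
ROT  — needs 3 operands, stack has 2 → underflow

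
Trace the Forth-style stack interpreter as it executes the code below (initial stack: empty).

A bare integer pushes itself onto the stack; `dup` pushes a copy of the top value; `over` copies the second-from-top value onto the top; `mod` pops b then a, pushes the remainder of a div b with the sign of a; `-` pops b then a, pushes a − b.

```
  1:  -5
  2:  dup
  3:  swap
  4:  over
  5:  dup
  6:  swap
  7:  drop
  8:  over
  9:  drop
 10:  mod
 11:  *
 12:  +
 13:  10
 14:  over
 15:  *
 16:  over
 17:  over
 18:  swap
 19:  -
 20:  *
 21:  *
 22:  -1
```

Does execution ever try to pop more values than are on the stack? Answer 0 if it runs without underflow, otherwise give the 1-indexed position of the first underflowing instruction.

12

-5   -> -5
dup  -> -5 -5
swap -> -5 -5
over -> -5 -5 -5
dup  -> -5 -5 -5 -5
swap -> -5 -5 -5 -5
drop -> -5 -5 -5
over -> -5 -5 -5 -5
drop -> -5 -5 -5
mod  -> -5 0
*    -> 0
+  — needs 2 operands, stack has 1 → underflow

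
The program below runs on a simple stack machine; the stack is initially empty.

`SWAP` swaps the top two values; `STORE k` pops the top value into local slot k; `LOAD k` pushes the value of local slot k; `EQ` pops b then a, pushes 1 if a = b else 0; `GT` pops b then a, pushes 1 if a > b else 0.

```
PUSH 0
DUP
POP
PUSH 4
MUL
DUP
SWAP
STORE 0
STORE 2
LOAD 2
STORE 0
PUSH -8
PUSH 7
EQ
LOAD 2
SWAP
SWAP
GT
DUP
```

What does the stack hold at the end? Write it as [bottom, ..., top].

[0, 0]

PUSH 0   [0]
DUP      [0, 0]
POP      [0]
PUSH 4   [0, 4]
MUL      [0]
DUP      [0, 0]
SWAP     [0, 0]
STORE 0  [0]
STORE 2  []
LOAD 2   [0]
STORE 0  []
PUSH -8  [-8]
PUSH 7   [-8, 7]
EQ       [0]
LOAD 2   [0, 0]
SWAP     [0, 0]
SWAP     [0, 0]
GT       [0]
DUP      [0, 0]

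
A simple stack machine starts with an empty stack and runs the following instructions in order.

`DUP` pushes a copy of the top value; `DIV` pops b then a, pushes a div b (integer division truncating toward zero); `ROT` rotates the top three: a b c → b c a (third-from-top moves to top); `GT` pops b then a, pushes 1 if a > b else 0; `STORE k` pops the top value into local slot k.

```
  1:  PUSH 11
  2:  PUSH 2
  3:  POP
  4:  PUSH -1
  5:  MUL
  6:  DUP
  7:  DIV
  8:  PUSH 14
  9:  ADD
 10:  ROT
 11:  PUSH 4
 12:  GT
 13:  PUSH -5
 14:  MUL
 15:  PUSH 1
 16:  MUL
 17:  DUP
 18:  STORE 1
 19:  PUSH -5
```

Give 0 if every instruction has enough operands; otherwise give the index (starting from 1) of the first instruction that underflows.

10

PUSH 11 -> 11
PUSH 2  -> 11 2
POP     -> 11
PUSH -1 -> 11 -1
MUL     -> -11
DUP     -> -11 -11
DIV     -> 1
PUSH 14 -> 1 14
ADD     -> 15
ROT  — needs 3 operands, stack has 1 → underflow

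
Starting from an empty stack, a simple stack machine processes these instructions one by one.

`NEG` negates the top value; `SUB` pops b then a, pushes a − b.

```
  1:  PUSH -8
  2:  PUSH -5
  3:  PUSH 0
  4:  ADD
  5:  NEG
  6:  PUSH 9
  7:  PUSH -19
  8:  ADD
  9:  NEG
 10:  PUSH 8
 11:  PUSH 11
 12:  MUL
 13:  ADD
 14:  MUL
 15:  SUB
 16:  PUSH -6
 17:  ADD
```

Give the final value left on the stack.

-504

PUSH -8  : [-8]
PUSH -5  : [-8, -5]
PUSH 0   : [-8, -5, 0]
ADD      : [-8, -5]
NEG      : [-8, 5]
PUSH 9   : [-8, 5, 9]
PUSH -19 : [-8, 5, 9, -19]
ADD      : [-8, 5, -10]
NEG      : [-8, 5, 10]
PUSH 8   : [-8, 5, 10, 8]
PUSH 11  : [-8, 5, 10, 8, 11]
MUL      : [-8, 5, 10, 88]
ADD      : [-8, 5, 98]
MUL      : [-8, 490]
SUB      : [-498]
PUSH -6  : [-498, -6]
ADD      : [-504]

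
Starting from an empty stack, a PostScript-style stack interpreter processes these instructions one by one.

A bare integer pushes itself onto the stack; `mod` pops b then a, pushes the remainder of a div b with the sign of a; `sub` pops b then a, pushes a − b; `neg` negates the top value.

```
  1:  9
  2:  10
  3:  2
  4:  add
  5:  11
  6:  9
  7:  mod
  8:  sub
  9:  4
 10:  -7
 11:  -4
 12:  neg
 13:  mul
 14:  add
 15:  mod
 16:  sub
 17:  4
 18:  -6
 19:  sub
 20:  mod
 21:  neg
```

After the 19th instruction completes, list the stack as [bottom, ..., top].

9   → 9
10  → 9 10
2   → 9 10 2
add → 9 12
11  → 9 12 11
9   → 9 12 11 9
mod → 9 12 2
sub → 9 10
4   → 9 10 4
-7  → 9 10 4 -7
-4  → 9 10 4 -7 -4
neg → 9 10 4 -7 4
mul → 9 10 4 -28
add → 9 10 -24
mod → 9 10
sub → -1
4   → -1 4
-6  → -1 4 -6
sub → -1 10

[-1, 10]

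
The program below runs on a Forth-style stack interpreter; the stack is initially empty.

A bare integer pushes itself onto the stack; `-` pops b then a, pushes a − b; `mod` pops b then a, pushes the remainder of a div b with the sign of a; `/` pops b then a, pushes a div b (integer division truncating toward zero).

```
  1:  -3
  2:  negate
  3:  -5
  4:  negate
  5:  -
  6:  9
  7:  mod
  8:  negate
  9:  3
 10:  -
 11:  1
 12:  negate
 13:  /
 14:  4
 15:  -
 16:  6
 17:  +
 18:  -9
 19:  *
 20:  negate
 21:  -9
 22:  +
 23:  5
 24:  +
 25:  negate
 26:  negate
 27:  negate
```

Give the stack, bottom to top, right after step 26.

[23]

-3      -3
negate  3
-5      3 -5
negate  3 5
-       -2
9       -2 9
mod     -2
negate  2
3       2 3
-       -1
1       -1 1
negate  -1 -1
/       1
4       1 4
-       -3
6       -3 6
+       3
-9      3 -9
*       -27
negate  27
-9      27 -9
+       18
5       18 5
+       23
negate  -23
negate  23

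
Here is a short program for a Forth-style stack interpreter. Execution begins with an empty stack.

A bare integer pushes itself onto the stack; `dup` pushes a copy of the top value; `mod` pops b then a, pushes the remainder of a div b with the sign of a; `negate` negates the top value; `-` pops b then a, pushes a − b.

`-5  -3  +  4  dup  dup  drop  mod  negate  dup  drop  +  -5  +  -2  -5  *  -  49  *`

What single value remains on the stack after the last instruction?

-5     : -5
-3     : -5 -3
+      : -8
4      : -8 4
dup    : -8 4 4
dup    : -8 4 4 4
drop   : -8 4 4
mod    : -8 0
negate : -8 0
dup    : -8 0 0
drop   : -8 0
+      : -8
-5     : -8 -5
+      : -13
-2     : -13 -2
-5     : -13 -2 -5
*      : -13 10
-      : -23
49     : -23 49
*      : -1127

-1127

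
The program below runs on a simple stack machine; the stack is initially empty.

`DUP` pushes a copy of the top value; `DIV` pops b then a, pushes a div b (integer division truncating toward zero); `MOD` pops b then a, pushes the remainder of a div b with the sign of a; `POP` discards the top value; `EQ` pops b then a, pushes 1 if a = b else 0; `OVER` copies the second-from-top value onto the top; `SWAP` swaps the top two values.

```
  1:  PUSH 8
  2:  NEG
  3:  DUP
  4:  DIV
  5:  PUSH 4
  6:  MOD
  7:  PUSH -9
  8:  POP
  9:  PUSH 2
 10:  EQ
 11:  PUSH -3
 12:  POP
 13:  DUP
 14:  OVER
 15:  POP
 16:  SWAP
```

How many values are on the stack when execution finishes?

PUSH 8  → 8
NEG     → -8
DUP     → -8 -8
DIV     → 1
PUSH 4  → 1 4
MOD     → 1
PUSH -9 → 1 -9
POP     → 1
PUSH 2  → 1 2
EQ      → 0
PUSH -3 → 0 -3
POP     → 0
DUP     → 0 0
OVER    → 0 0 0
POP     → 0 0
SWAP    → 0 0

2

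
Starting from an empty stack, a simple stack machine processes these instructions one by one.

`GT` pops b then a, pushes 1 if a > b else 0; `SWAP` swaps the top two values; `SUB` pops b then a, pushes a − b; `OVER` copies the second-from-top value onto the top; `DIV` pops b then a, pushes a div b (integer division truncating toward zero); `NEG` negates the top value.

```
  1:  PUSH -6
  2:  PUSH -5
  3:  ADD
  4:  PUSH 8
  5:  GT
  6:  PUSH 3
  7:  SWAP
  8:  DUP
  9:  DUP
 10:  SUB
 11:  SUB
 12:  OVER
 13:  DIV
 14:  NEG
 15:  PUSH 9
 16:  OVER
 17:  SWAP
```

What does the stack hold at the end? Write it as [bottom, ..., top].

[3, 0, 0, 9]

PUSH -6  -6
PUSH -5  -6 -5
ADD      -11
PUSH 8   -11 8
GT       0
PUSH 3   0 3
SWAP     3 0
DUP      3 0 0
DUP      3 0 0 0
SUB      3 0 0
SUB      3 0
OVER     3 0 3
DIV      3 0
NEG      3 0
PUSH 9   3 0 9
OVER     3 0 9 0
SWAP     3 0 0 9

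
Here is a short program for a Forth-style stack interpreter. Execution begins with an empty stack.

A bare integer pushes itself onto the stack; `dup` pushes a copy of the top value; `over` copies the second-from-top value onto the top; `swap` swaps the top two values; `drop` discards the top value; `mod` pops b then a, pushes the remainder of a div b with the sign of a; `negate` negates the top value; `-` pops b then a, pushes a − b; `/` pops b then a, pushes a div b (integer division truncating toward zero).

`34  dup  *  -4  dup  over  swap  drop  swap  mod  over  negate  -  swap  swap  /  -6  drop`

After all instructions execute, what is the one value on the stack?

34     -> [34]
dup    -> [34, 34]
*      -> [1156]
-4     -> [1156, -4]
dup    -> [1156, -4, -4]
over   -> [1156, -4, -4, -4]
swap   -> [1156, -4, -4, -4]
drop   -> [1156, -4, -4]
swap   -> [1156, -4, -4]
mod    -> [1156, 0]
over   -> [1156, 0, 1156]
negate -> [1156, 0, -1156]
-      -> [1156, 1156]
swap   -> [1156, 1156]
swap   -> [1156, 1156]
/      -> [1]
-6     -> [1, -6]
drop   -> [1]

1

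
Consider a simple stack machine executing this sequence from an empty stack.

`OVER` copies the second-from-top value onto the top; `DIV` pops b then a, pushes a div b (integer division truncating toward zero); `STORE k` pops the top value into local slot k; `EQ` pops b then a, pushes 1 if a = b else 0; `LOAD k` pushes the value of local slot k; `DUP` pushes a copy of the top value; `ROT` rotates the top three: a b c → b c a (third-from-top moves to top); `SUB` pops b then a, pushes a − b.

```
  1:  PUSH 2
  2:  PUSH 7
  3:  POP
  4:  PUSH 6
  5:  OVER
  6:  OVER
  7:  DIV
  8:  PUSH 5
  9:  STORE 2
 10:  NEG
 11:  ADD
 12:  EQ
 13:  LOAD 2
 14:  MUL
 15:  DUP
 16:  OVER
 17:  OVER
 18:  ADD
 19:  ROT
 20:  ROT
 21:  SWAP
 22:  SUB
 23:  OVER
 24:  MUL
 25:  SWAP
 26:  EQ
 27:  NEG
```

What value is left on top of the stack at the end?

-1

PUSH 2   2
PUSH 7   2 7
POP      2
PUSH 6   2 6
OVER     2 6 2
OVER     2 6 2 6
DIV      2 6 0
PUSH 5   2 6 0 5
STORE 2  2 6 0
NEG      2 6 0
ADD      2 6
EQ       0
LOAD 2   0 5
MUL      0
DUP      0 0
OVER     0 0 0
OVER     0 0 0 0
ADD      0 0 0
ROT      0 0 0
ROT      0 0 0
SWAP     0 0 0
SUB      0 0
OVER     0 0 0
MUL      0 0
SWAP     0 0
EQ       1
NEG      -1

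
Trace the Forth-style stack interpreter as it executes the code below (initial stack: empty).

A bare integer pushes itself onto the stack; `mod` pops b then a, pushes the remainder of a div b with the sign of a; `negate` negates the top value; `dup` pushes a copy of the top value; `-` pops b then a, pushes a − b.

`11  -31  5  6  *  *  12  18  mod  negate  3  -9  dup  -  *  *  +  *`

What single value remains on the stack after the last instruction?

11     -> [11]
-31    -> [11, -31]
5      -> [11, -31, 5]
6      -> [11, -31, 5, 6]
*      -> [11, -31, 30]
*      -> [11, -930]
12     -> [11, -930, 12]
18     -> [11, -930, 12, 18]
mod    -> [11, -930, 12]
negate -> [11, -930, -12]
3      -> [11, -930, -12, 3]
-9     -> [11, -930, -12, 3, -9]
dup    -> [11, -930, -12, 3, -9, -9]
-      -> [11, -930, -12, 3, 0]
*      -> [11, -930, -12, 0]
*      -> [11, -930, 0]
+      -> [11, -930]
*      -> [-10230]

-10230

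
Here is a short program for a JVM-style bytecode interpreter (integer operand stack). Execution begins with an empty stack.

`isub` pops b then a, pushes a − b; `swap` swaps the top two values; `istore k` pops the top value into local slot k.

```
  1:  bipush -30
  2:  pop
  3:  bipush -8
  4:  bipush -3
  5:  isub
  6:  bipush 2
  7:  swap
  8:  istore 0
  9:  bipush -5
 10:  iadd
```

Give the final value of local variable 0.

bipush -30 -> -30
pop        -> (empty)
bipush -8  -> -8
bipush -3  -> -8 -3
isub       -> -5
bipush 2   -> -5 2
swap       -> 2 -5
istore 0   -> 2
bipush -5  -> 2 -5
iadd       -> -3

-5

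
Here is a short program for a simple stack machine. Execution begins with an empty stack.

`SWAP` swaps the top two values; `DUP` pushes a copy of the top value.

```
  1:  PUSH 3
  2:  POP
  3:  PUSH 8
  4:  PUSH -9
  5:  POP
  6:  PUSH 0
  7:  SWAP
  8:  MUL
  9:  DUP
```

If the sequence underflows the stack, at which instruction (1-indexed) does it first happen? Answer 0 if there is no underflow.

0

PUSH 3  -> 3
POP     -> (empty)
PUSH 8  -> 8
PUSH -9 -> 8 -9
POP     -> 8
PUSH 0  -> 8 0
SWAP    -> 0 8
MUL     -> 0
DUP     -> 0 0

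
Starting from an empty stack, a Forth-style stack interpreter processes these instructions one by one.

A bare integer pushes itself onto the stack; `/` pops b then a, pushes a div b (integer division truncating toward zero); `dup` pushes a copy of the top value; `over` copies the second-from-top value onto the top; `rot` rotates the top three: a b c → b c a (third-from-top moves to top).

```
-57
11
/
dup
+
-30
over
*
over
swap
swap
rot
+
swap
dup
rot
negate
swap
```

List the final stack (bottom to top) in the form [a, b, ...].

[300, 20, 300]

-57    : [-57]
11     : [-57, 11]
/      : [-5]
dup    : [-5, -5]
+      : [-10]
-30    : [-10, -30]
over   : [-10, -30, -10]
*      : [-10, 300]
over   : [-10, 300, -10]
swap   : [-10, -10, 300]
swap   : [-10, 300, -10]
rot    : [300, -10, -10]
+      : [300, -20]
swap   : [-20, 300]
dup    : [-20, 300, 300]
rot    : [300, 300, -20]
negate : [300, 300, 20]
swap   : [300, 20, 300]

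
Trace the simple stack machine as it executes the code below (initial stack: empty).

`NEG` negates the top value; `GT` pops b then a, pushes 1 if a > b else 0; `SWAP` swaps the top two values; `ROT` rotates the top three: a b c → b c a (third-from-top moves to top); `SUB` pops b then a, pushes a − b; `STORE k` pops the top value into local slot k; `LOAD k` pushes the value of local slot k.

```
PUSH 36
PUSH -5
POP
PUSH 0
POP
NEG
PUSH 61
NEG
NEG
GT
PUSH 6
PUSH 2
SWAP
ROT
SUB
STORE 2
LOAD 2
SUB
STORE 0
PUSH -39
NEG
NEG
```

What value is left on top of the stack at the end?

PUSH 36  → 36
PUSH -5  → 36 -5
POP      → 36
PUSH 0   → 36 0
POP      → 36
NEG      → -36
PUSH 61  → -36 61
NEG      → -36 -61
NEG      → -36 61
GT       → 0
PUSH 6   → 0 6
PUSH 2   → 0 6 2
SWAP     → 0 2 6
ROT      → 2 6 0
SUB      → 2 6
STORE 2  → 2
LOAD 2   → 2 6
SUB      → -4
STORE 0  → (empty)
PUSH -39 → -39
NEG      → 39
NEG      → -39

-39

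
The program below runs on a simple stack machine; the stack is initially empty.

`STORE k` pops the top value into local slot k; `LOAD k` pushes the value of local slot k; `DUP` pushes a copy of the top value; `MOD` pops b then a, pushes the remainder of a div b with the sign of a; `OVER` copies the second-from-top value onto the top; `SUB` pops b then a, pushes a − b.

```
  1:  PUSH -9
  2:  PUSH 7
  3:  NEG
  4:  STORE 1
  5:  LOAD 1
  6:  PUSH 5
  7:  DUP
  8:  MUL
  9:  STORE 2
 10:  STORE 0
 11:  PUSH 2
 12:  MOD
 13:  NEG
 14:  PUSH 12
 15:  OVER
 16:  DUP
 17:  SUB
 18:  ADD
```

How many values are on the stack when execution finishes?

PUSH -9 -> -9
PUSH 7  -> -9 7
NEG     -> -9 -7
STORE 1 -> -9
LOAD 1  -> -9 -7
PUSH 5  -> -9 -7 5
DUP     -> -9 -7 5 5
MUL     -> -9 -7 25
STORE 2 -> -9 -7
STORE 0 -> -9
PUSH 2  -> -9 2
MOD     -> -1
NEG     -> 1
PUSH 12 -> 1 12
OVER    -> 1 12 1
DUP     -> 1 12 1 1
SUB     -> 1 12 0
ADD     -> 1 12

2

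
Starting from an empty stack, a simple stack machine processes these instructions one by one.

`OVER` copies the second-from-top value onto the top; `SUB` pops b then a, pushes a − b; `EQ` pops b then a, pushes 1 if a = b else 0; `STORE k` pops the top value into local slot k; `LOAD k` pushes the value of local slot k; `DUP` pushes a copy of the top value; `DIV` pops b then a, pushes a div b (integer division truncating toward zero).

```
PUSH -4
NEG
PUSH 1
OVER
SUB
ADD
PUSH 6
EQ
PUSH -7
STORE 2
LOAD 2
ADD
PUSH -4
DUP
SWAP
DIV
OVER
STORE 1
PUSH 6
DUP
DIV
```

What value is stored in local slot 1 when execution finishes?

-7

PUSH -4 : [-4]
NEG     : [4]
PUSH 1  : [4, 1]
OVER    : [4, 1, 4]
SUB     : [4, -3]
ADD     : [1]
PUSH 6  : [1, 6]
EQ      : [0]
PUSH -7 : [0, -7]
STORE 2 : [0]
LOAD 2  : [0, -7]
ADD     : [-7]
PUSH -4 : [-7, -4]
DUP     : [-7, -4, -4]
SWAP    : [-7, -4, -4]
DIV     : [-7, 1]
OVER    : [-7, 1, -7]
STORE 1 : [-7, 1]
PUSH 6  : [-7, 1, 6]
DUP     : [-7, 1, 6, 6]
DIV     : [-7, 1, 1]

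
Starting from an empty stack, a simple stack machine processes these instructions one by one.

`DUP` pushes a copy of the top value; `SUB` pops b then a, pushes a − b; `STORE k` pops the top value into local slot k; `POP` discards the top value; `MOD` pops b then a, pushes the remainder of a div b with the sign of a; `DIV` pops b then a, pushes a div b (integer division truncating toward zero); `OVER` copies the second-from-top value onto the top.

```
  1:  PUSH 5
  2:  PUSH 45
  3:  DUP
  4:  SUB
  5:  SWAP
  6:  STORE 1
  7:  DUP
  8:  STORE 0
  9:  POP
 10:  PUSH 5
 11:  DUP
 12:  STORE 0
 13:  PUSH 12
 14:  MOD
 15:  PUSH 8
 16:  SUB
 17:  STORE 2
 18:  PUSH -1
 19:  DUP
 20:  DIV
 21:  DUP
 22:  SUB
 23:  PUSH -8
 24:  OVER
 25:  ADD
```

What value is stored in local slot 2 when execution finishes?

-3

PUSH 5  : [5]
PUSH 45 : [5, 45]
DUP     : [5, 45, 45]
SUB     : [5, 0]
SWAP    : [0, 5]
STORE 1 : [0]
DUP     : [0, 0]
STORE 0 : [0]
POP     : []
PUSH 5  : [5]
DUP     : [5, 5]
STORE 0 : [5]
PUSH 12 : [5, 12]
MOD     : [5]
PUSH 8  : [5, 8]
SUB     : [-3]
STORE 2 : []
PUSH -1 : [-1]
DUP     : [-1, -1]
DIV     : [1]
DUP     : [1, 1]
SUB     : [0]
PUSH -8 : [0, -8]
OVER    : [0, -8, 0]
ADD     : [0, -8]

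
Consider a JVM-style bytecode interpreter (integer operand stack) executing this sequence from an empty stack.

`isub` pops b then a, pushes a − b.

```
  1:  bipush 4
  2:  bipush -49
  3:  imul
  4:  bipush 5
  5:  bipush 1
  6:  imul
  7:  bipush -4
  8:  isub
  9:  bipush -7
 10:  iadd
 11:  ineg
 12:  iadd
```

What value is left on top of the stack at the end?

bipush 4   : 4
bipush -49 : 4 -49
imul       : -196
bipush 5   : -196 5
bipush 1   : -196 5 1
imul       : -196 5
bipush -4  : -196 5 -4
isub       : -196 9
bipush -7  : -196 9 -7
iadd       : -196 2
ineg       : -196 -2
iadd       : -198

-198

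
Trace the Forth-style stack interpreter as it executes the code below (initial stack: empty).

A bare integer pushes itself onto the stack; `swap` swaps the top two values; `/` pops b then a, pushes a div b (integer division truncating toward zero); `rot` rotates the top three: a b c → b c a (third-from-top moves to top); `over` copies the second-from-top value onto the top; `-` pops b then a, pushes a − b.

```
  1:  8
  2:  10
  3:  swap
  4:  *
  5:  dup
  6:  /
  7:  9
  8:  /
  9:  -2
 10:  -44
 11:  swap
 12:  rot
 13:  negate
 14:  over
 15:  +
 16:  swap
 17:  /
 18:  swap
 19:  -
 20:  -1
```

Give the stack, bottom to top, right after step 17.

[-44, 1]

8      : 8
10     : 8 10
swap   : 10 8
*      : 80
dup    : 80 80
/      : 1
9      : 1 9
/      : 0
-2     : 0 -2
-44    : 0 -2 -44
swap   : 0 -44 -2
rot    : -44 -2 0
negate : -44 -2 0
over   : -44 -2 0 -2
+      : -44 -2 -2
swap   : -44 -2 -2
/      : -44 1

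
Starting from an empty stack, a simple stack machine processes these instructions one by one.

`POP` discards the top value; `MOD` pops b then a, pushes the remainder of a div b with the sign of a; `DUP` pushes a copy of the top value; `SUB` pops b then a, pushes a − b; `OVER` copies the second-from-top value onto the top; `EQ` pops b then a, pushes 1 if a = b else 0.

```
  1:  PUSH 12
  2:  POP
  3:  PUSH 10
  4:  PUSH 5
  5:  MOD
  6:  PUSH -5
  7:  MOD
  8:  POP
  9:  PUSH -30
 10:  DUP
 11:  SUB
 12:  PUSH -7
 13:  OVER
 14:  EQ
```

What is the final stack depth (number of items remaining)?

2

PUSH 12  → 12
POP      → (empty)
PUSH 10  → 10
PUSH 5   → 10 5
MOD      → 0
PUSH -5  → 0 -5
MOD      → 0
POP      → (empty)
PUSH -30 → -30
DUP      → -30 -30
SUB      → 0
PUSH -7  → 0 -7
OVER     → 0 -7 0
EQ       → 0 0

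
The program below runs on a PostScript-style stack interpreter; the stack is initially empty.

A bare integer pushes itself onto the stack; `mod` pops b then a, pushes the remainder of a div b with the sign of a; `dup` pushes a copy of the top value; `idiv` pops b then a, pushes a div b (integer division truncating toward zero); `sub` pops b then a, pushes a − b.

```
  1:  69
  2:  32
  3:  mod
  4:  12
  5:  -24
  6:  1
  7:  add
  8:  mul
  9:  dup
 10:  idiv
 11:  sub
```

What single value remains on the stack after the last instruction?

4

69    [69]
32    [69, 32]
mod   [5]
12    [5, 12]
-24   [5, 12, -24]
1     [5, 12, -24, 1]
add   [5, 12, -23]
mul   [5, -276]
dup   [5, -276, -276]
idiv  [5, 1]
sub   [4]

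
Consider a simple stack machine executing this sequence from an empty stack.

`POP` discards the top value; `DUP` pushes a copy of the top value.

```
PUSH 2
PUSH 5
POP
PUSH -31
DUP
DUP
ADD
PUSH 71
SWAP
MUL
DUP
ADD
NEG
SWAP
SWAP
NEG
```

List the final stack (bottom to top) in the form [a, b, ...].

PUSH 2   : [2]
PUSH 5   : [2, 5]
POP      : [2]
PUSH -31 : [2, -31]
DUP      : [2, -31, -31]
DUP      : [2, -31, -31, -31]
ADD      : [2, -31, -62]
PUSH 71  : [2, -31, -62, 71]
SWAP     : [2, -31, 71, -62]
MUL      : [2, -31, -4402]
DUP      : [2, -31, -4402, -4402]
ADD      : [2, -31, -8804]
NEG      : [2, -31, 8804]
SWAP     : [2, 8804, -31]
SWAP     : [2, -31, 8804]
NEG      : [2, -31, -8804]

[2, -31, -8804]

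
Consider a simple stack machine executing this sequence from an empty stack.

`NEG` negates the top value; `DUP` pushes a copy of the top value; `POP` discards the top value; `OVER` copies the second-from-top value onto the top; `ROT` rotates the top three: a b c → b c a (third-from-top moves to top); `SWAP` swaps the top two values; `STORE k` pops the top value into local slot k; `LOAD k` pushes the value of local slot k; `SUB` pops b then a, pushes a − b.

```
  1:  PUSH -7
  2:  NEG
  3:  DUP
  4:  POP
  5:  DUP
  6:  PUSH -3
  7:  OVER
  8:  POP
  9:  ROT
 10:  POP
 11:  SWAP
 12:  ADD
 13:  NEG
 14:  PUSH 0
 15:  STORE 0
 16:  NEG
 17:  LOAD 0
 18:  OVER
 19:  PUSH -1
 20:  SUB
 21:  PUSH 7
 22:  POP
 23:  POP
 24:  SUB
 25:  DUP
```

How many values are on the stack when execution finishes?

PUSH -7  -7
NEG      7
DUP      7 7
POP      7
DUP      7 7
PUSH -3  7 7 -3
OVER     7 7 -3 7
POP      7 7 -3
ROT      7 -3 7
POP      7 -3
SWAP     -3 7
ADD      4
NEG      -4
PUSH 0   -4 0
STORE 0  -4
NEG      4
LOAD 0   4 0
OVER     4 0 4
PUSH -1  4 0 4 -1
SUB      4 0 5
PUSH 7   4 0 5 7
POP      4 0 5
POP      4 0
SUB      4
DUP      4 4

2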